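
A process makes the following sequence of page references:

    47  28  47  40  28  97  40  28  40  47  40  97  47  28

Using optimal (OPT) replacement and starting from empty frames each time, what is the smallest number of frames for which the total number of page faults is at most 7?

f=1: 14 faults
f=2: 8 faults
f=3: 6 faults
f=4: 4 faults
Smallest f with faults ≤ 7 is 3.

3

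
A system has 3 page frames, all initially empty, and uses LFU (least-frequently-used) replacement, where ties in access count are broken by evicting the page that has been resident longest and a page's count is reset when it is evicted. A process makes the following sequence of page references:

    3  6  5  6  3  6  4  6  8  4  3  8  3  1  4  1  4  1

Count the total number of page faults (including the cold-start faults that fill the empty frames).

12

3 → miss, frames [3]
6 → miss, frames [3, 6]
5 → miss, frames [3, 6, 5]
6 → hit
3 → hit
6 → hit
4 → miss, evict 5, frames [3, 6, 4]
6 → hit
8 → miss, evict 4, frames [3, 6, 8]
4 → miss, evict 8, frames [3, 6, 4]
3 → hit
8 → miss, evict 4, frames [3, 6, 8]
3 → hit
1 → miss, evict 8, frames [3, 6, 1]
4 → miss, evict 1, frames [3, 6, 4]
1 → miss, evict 4, frames [3, 6, 1]
4 → miss, evict 1, frames [3, 6, 4]
1 → miss, evict 4, frames [3, 6, 1]
Page faults: 12.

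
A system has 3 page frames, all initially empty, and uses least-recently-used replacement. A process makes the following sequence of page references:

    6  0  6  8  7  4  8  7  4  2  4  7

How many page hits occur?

6

6 → miss, frames (6)
0 → miss, frames (6 0)
6 → hit
8 → miss, frames (0 6 8)
7 → miss, evict 0, frames (6 8 7)
4 → miss, evict 6, frames (8 7 4)
8 → hit
7 → hit
4 → hit
2 → miss, evict 8, frames (7 4 2)
4 → hit
7 → hit
Hits: 6.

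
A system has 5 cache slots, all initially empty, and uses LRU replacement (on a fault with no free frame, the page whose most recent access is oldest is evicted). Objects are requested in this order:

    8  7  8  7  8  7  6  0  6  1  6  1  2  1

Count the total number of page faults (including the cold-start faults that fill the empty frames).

6

8 → fault, frames (8)
7 → fault, frames (8 7)
8 → hit
7 → hit
8 → hit
7 → hit
6 → fault, frames (8 7 6)
0 → fault, frames (8 7 6 0)
6 → hit
1 → fault, frames (8 7 0 6 1)
6 → hit
1 → hit
2 → fault, evict 8, frames (7 0 6 1 2)
1 → hit
Page faults: 6.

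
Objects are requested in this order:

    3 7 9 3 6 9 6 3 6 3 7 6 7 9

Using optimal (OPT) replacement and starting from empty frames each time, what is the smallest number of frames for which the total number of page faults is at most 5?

f=1: 14 faults
f=2: 7 faults
f=3: 5 faults
f=4: 4 faults
Smallest f with faults ≤ 5 is 3.

3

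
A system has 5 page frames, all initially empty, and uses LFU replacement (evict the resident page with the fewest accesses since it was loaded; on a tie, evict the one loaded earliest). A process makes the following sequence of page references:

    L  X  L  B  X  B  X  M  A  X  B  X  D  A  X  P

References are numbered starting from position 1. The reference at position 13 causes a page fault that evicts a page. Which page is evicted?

M

pos 1: L: miss, frames {L}
pos 2: X: miss, frames {L,X}
pos 3: L: hit
pos 4: B: miss, frames {L,X,B}
pos 5: X: hit
pos 6: B: hit
pos 7: X: hit
pos 8: M: miss, frames {L,X,B,M}
pos 9: A: miss, frames {L,X,B,M,A}
pos 10: X: hit
pos 11: B: hit
pos 12: X: hit
pos 13: D: miss, evict M, frames {L,X,B,A,D}
At position 13, page M is evicted.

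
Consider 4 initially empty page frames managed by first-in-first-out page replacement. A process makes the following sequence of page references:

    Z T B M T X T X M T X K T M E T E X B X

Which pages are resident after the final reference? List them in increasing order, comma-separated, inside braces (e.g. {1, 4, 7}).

{B, E, T, X}

Z → fault, frames [Z]
T → fault, frames [Z, T]
B → fault, frames [Z, T, B]
M → fault, frames [Z, T, B, M]
T → hit
X → fault, evict Z, frames [T, B, M, X]
T → hit
X → hit
M → hit
T → hit
X → hit
K → fault, evict T, frames [B, M, X, K]
T → fault, evict B, frames [M, X, K, T]
M → hit
E → fault, evict M, frames [X, K, T, E]
T → hit
E → hit
X → hit
B → fault, evict X, frames [K, T, E, B]
X → fault, evict K, frames [T, E, B, X]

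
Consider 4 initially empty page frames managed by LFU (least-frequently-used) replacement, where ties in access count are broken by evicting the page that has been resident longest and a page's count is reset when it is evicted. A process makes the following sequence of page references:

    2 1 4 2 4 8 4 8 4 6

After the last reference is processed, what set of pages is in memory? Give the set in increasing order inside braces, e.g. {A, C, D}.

{2, 4, 6, 8}

2 -> fault, frames {2}
1 -> fault, frames {2,1}
4 -> fault, frames {2,1,4}
2 -> hit
4 -> hit
8 -> fault, frames {2,1,4,8}
4 -> hit
8 -> hit
4 -> hit
6 -> fault, evict 1, frames {2,4,8,6}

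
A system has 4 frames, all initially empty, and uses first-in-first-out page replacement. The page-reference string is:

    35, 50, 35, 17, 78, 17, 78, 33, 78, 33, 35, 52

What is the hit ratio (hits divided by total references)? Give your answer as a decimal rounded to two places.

0.42

35 -> miss, frames {35}
50 -> miss, frames {35,50}
35 -> hit
17 -> miss, frames {35,50,17}
78 -> miss, frames {35,50,17,78}
17 -> hit
78 -> hit
33 -> miss, evict 35, frames {50,17,78,33}
78 -> hit
33 -> hit
35 -> miss, evict 50, frames {17,78,33,35}
52 -> miss, evict 17, frames {78,33,35,52}
Hits: 5 of 12 references → 5/12 = 0.4167.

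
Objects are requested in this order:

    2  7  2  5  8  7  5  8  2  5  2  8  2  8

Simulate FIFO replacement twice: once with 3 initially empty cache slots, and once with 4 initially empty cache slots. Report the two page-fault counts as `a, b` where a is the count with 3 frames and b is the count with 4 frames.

3 frames: F F . F F . . . F . . . . . → 5 faults.
4 frames: F F . F F . . . . . . . . . → 4 faults.
4 < 5: adding a frame reduced faults, as is typical.

5, 4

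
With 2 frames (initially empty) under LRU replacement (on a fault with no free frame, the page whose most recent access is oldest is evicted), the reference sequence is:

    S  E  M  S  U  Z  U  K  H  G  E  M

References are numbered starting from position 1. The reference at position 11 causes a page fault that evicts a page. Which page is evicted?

H

pos 1: S: fault, frames [S]
pos 2: E: fault, frames [S, E]
pos 3: M: fault, evict S, frames [E, M]
pos 4: S: fault, evict E, frames [M, S]
pos 5: U: fault, evict M, frames [S, U]
pos 6: Z: fault, evict S, frames [U, Z]
pos 7: U: hit
pos 8: K: fault, evict Z, frames [U, K]
pos 9: H: fault, evict U, frames [K, H]
pos 10: G: fault, evict K, frames [H, G]
pos 11: E: fault, evict H, frames [G, E]
At position 11, page H is evicted.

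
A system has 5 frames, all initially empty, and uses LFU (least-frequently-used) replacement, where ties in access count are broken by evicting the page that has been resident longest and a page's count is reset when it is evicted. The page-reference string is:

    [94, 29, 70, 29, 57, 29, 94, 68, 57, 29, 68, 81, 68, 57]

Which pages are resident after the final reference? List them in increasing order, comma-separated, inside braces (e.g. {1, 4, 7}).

94: fault, frames (94)
29: fault, frames (94 29)
70: fault, frames (94 29 70)
29: hit
57: fault, frames (94 29 70 57)
29: hit
94: hit
68: fault, frames (94 29 70 57 68)
57: hit
29: hit
68: hit
81: fault, evict 70, frames (94 29 57 68 81)
68: hit
57: hit

{29, 57, 68, 81, 94}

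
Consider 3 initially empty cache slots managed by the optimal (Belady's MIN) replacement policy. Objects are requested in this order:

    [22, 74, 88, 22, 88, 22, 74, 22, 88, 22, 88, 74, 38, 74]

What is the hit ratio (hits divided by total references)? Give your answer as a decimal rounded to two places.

0.71

22: fault, frames [22]
74: fault, frames [22, 74]
88: fault, frames [22, 74, 88]
22: hit
88: hit
22: hit
74: hit
22: hit
88: hit
22: hit
88: hit
74: hit
38: fault, evict 88, frames [22, 74, 38]
74: hit
Hits: 10 of 14 references → 10/14 = 0.7143.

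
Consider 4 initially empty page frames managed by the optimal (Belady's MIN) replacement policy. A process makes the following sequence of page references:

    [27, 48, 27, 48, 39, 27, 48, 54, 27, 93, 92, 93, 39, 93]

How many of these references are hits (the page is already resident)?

8

27: miss, frames {27}
48: miss, frames {27,48}
27: hit
48: hit
39: miss, frames {27,48,39}
27: hit
48: hit
54: miss, frames {27,48,39,54}
27: hit
93: miss, evict 54, frames {27,48,39,93}
92: miss, evict 48, frames {27,39,93,92}
93: hit
39: hit
93: hit
Hits: 8.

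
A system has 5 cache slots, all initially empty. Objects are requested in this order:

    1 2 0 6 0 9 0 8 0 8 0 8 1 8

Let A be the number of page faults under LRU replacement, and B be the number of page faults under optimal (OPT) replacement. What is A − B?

Under LRU: F F F F . F . F . . . . F . → 7 faults.
Under OPT: F F F F . F . F . . . . . . → 6 faults.
A − B = 7 − 6 = 1.

1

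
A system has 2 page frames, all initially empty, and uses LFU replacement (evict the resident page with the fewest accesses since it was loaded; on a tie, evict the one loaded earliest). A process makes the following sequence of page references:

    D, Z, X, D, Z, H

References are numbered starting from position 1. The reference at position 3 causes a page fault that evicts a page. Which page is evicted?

pos 1: D → miss, frames [D]
pos 2: Z → miss, frames [D, Z]
pos 3: X → miss, evict D, frames [Z, X]
At position 3, page D is evicted.

D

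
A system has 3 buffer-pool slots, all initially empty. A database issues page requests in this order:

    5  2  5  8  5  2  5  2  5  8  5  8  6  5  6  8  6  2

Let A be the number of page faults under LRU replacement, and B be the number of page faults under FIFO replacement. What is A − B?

Under LRU: F F . F . . . . . . . . F . . . . F → 5 faults.
Under FIFO: F F . F . . . . . . . . F F . . . F → 6 faults.
A − B = 5 − 6 = -1.

-1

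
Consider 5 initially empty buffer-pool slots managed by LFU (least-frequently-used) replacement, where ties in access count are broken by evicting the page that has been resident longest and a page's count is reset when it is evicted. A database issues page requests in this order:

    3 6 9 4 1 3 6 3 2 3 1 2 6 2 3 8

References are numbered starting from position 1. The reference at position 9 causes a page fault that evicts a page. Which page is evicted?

9

pos 1: 3 -> miss, frames {3}
pos 2: 6 -> miss, frames {3,6}
pos 3: 9 -> miss, frames {3,6,9}
pos 4: 4 -> miss, frames {3,6,9,4}
pos 5: 1 -> miss, frames {3,6,9,4,1}
pos 6: 3 -> hit
pos 7: 6 -> hit
pos 8: 3 -> hit
pos 9: 2 -> miss, evict 9, frames {3,6,4,1,2}
At position 9, page 9 is evicted.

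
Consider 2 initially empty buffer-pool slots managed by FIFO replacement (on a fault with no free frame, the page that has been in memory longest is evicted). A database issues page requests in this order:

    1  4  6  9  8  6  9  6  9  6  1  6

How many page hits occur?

3

1: miss, frames {1}
4: miss, frames {1,4}
6: miss, evict 1, frames {4,6}
9: miss, evict 4, frames {6,9}
8: miss, evict 6, frames {9,8}
6: miss, evict 9, frames {8,6}
9: miss, evict 8, frames {6,9}
6: hit
9: hit
6: hit
1: miss, evict 6, frames {9,1}
6: miss, evict 9, frames {1,6}
Hits: 3.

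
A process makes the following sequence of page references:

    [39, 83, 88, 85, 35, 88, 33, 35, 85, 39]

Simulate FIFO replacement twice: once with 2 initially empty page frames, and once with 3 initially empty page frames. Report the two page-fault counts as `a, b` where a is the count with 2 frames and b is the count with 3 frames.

2 frames: F F F F F F F F F F → 10 faults.
3 frames: F F F F F . F . . F → 7 faults.
7 < 10: adding a frame reduced faults, as is typical.

10, 7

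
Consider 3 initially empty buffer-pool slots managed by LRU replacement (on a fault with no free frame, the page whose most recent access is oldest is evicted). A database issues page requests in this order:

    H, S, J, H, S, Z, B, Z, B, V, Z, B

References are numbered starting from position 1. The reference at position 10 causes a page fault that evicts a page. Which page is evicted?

S

pos 1: H → fault, frames {H}
pos 2: S → fault, frames {H,S}
pos 3: J → fault, frames {H,S,J}
pos 4: H → hit
pos 5: S → hit
pos 6: Z → fault, evict J, frames {H,S,Z}
pos 7: B → fault, evict H, frames {S,Z,B}
pos 8: Z → hit
pos 9: B → hit
pos 10: V → fault, evict S, frames {Z,B,V}
At position 10, page S is evicted.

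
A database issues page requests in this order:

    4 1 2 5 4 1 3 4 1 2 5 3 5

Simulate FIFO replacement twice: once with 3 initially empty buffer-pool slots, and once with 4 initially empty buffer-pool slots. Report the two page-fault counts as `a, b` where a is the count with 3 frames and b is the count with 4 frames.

3 frames: F F F F F F F . . F F . . → 9 faults.
4 frames: F F F F . . F F F F F F . → 10 faults.
10 > 9: adding a frame increased faults — Belady's anomaly.

9, 10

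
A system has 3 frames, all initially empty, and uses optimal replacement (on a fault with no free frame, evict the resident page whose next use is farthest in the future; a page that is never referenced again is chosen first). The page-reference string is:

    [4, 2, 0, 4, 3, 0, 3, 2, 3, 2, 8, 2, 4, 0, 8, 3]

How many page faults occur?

4: fault, frames {4}
2: fault, frames {4,2}
0: fault, frames {4,2,0}
4: hit
3: fault, evict 4, frames {2,0,3}
0: hit
3: hit
2: hit
3: hit
2: hit
8: fault, evict 3, frames {2,0,8}
2: hit
4: fault, evict 2, frames {0,8,4}
0: hit
8: hit
3: fault, evict 4, frames {0,8,3}
Page faults: 7.

7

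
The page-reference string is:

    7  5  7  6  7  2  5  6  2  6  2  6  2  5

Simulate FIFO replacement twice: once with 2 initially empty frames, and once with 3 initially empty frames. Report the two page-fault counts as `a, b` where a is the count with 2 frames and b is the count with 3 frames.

9, 4

2 frames: F F . F F F F F F . . . . F → 9 faults.
3 frames: F F . F . F . . . . . . . . → 4 faults.
4 < 9: adding a frame reduced faults, as is typical.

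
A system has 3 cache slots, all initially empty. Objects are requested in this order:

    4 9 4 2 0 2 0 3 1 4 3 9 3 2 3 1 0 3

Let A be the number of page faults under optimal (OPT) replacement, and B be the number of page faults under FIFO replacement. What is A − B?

Under OPT: F F . F F . . F F . . F . F . . F . → 9 faults.
Under FIFO: F F . F F . . F F F . F F F . F F F → 13 faults.
A − B = 9 − 13 = -4.

-4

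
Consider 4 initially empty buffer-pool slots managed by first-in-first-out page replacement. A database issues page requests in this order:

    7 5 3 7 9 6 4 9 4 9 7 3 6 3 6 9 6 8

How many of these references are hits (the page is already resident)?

7

7: fault, frames (7)
5: fault, frames (7 5)
3: fault, frames (7 5 3)
7: hit
9: fault, frames (7 5 3 9)
6: fault, evict 7, frames (5 3 9 6)
4: fault, evict 5, frames (3 9 6 4)
9: hit
4: hit
9: hit
7: fault, evict 3, frames (9 6 4 7)
3: fault, evict 9, frames (6 4 7 3)
6: hit
3: hit
6: hit
9: fault, evict 6, frames (4 7 3 9)
6: fault, evict 4, frames (7 3 9 6)
8: fault, evict 7, frames (3 9 6 8)
Hits: 7.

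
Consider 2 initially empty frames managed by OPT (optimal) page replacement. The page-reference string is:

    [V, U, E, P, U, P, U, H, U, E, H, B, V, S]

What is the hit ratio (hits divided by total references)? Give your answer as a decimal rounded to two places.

V -> fault, frames (V)
U -> fault, frames (V U)
E -> fault, evict V, frames (U E)
P -> fault, evict E, frames (U P)
U -> hit
P -> hit
U -> hit
H -> fault, evict P, frames (U H)
U -> hit
E -> fault, evict U, frames (H E)
H -> hit
B -> fault, evict E, frames (H B)
V -> fault, evict B, frames (H V)
S -> fault, evict V, frames (H S)
Hits: 5 of 14 references → 5/14 = 0.3571.

0.36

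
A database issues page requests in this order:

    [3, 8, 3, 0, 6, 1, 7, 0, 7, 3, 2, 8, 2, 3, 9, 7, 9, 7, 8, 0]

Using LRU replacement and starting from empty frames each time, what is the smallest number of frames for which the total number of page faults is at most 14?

f=1: 20 faults
f=2: 15 faults
f=3: 14 faults
f=4: 13 faults
f=5: 10 faults
f=6: 9 faults
f=7: 8 faults
f=8: 8 faults
Smallest f with faults ≤ 14 is 3.

3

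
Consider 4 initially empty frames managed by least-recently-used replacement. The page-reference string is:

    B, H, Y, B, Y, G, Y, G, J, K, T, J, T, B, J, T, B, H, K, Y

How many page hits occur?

B -> miss, frames [B]
H -> miss, frames [B, H]
Y -> miss, frames [B, H, Y]
B -> hit
Y -> hit
G -> miss, frames [H, B, Y, G]
Y -> hit
G -> hit
J -> miss, evict H, frames [B, Y, G, J]
K -> miss, evict B, frames [Y, G, J, K]
T -> miss, evict Y, frames [G, J, K, T]
J -> hit
T -> hit
B -> miss, evict G, frames [K, J, T, B]
J -> hit
T -> hit
B -> hit
H -> miss, evict K, frames [J, T, B, H]
K -> miss, evict J, frames [T, B, H, K]
Y -> miss, evict T, frames [B, H, K, Y]
Hits: 9.

9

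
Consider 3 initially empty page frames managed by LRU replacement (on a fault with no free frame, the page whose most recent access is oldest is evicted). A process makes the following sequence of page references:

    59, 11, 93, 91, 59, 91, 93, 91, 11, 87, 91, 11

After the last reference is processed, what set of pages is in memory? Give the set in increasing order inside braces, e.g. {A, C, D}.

{11, 87, 91}

59 → fault, frames {59}
11 → fault, frames {59,11}
93 → fault, frames {59,11,93}
91 → fault, evict 59, frames {11,93,91}
59 → fault, evict 11, frames {93,91,59}
91 → hit
93 → hit
91 → hit
11 → fault, evict 59, frames {93,91,11}
87 → fault, evict 93, frames {91,11,87}
91 → hit
11 → hit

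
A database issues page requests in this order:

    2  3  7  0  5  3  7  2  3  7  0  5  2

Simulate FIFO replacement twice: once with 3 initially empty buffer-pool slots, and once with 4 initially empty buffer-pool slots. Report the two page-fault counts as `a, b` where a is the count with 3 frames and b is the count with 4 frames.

3 frames: F F F F F F F F . . F F . → 10 faults.
4 frames: F F F F F . . F F F F F F → 11 faults.
11 > 10: adding a frame increased faults — Belady's anomaly.

10, 11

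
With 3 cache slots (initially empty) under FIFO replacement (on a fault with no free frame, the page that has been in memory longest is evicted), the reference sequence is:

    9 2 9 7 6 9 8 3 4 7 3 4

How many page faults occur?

9 -> fault, frames {9}
2 -> fault, frames {9,2}
9 -> hit
7 -> fault, frames {9,2,7}
6 -> fault, evict 9, frames {2,7,6}
9 -> fault, evict 2, frames {7,6,9}
8 -> fault, evict 7, frames {6,9,8}
3 -> fault, evict 6, frames {9,8,3}
4 -> fault, evict 9, frames {8,3,4}
7 -> fault, evict 8, frames {3,4,7}
3 -> hit
4 -> hit
Page faults: 9.

9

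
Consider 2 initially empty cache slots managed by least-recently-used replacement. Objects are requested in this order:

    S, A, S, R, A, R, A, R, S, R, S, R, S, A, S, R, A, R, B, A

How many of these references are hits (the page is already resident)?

S -> miss, frames [S]
A -> miss, frames [S, A]
S -> hit
R -> miss, evict A, frames [S, R]
A -> miss, evict S, frames [R, A]
R -> hit
A -> hit
R -> hit
S -> miss, evict A, frames [R, S]
R -> hit
S -> hit
R -> hit
S -> hit
A -> miss, evict R, frames [S, A]
S -> hit
R -> miss, evict A, frames [S, R]
A -> miss, evict S, frames [R, A]
R -> hit
B -> miss, evict A, frames [R, B]
A -> miss, evict R, frames [B, A]
Hits: 10.

10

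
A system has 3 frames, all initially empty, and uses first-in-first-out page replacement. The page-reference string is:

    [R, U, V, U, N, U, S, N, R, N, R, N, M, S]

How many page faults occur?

7

R: fault, frames {R}
U: fault, frames {R,U}
V: fault, frames {R,U,V}
U: hit
N: fault, evict R, frames {U,V,N}
U: hit
S: fault, evict U, frames {V,N,S}
N: hit
R: fault, evict V, frames {N,S,R}
N: hit
R: hit
N: hit
M: fault, evict N, frames {S,R,M}
S: hit
Page faults: 7.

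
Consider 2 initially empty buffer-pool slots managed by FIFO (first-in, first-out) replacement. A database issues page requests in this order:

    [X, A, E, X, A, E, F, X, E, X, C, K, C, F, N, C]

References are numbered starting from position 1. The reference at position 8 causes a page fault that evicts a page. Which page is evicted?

E

pos 1: X: fault, frames {X}
pos 2: A: fault, frames {X,A}
pos 3: E: fault, evict X, frames {A,E}
pos 4: X: fault, evict A, frames {E,X}
pos 5: A: fault, evict E, frames {X,A}
pos 6: E: fault, evict X, frames {A,E}
pos 7: F: fault, evict A, frames {E,F}
pos 8: X: fault, evict E, frames {F,X}
At position 8, page E is evicted.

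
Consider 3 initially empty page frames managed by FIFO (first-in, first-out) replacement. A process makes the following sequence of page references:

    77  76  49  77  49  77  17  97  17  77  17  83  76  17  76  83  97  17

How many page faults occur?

77: fault, frames [77]
76: fault, frames [77, 76]
49: fault, frames [77, 76, 49]
77: hit
49: hit
77: hit
17: fault, evict 77, frames [76, 49, 17]
97: fault, evict 76, frames [49, 17, 97]
17: hit
77: fault, evict 49, frames [17, 97, 77]
17: hit
83: fault, evict 17, frames [97, 77, 83]
76: fault, evict 97, frames [77, 83, 76]
17: fault, evict 77, frames [83, 76, 17]
76: hit
83: hit
97: fault, evict 83, frames [76, 17, 97]
17: hit
Page faults: 10.

10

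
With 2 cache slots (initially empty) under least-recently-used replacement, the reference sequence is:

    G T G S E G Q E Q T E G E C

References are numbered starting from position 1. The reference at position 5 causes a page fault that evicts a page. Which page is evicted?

pos 1: G -> fault, frames {G}
pos 2: T -> fault, frames {G,T}
pos 3: G -> hit
pos 4: S -> fault, evict T, frames {G,S}
pos 5: E -> fault, evict G, frames {S,E}
At position 5, page G is evicted.

G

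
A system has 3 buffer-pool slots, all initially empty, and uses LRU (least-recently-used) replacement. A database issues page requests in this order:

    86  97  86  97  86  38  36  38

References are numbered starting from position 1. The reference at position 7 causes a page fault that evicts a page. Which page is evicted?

pos 1: 86: fault, frames (86)
pos 2: 97: fault, frames (86 97)
pos 3: 86: hit
pos 4: 97: hit
pos 5: 86: hit
pos 6: 38: fault, frames (97 86 38)
pos 7: 36: fault, evict 97, frames (86 38 36)
At position 7, page 97 is evicted.

97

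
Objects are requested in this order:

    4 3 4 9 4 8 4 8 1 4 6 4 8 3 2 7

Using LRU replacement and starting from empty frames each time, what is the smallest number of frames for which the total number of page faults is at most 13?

f=1: 16 faults
f=2: 11 faults
f=3: 10 faults
f=4: 9 faults
f=5: 9 faults
f=6: 8 faults
f=7: 8 faults
f=8: 8 faults
Smallest f with faults ≤ 13 is 2.

2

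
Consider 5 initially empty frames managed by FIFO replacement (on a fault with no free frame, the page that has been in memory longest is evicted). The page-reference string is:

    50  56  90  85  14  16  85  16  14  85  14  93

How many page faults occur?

7

50 -> fault, frames {50}
56 -> fault, frames {50,56}
90 -> fault, frames {50,56,90}
85 -> fault, frames {50,56,90,85}
14 -> fault, frames {50,56,90,85,14}
16 -> fault, evict 50, frames {56,90,85,14,16}
85 -> hit
16 -> hit
14 -> hit
85 -> hit
14 -> hit
93 -> fault, evict 56, frames {90,85,14,16,93}
Page faults: 7.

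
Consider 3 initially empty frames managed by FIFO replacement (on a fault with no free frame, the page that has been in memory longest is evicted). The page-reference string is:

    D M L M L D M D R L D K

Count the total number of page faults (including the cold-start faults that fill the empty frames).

D -> miss, frames {D}
M -> miss, frames {D,M}
L -> miss, frames {D,M,L}
M -> hit
L -> hit
D -> hit
M -> hit
D -> hit
R -> miss, evict D, frames {M,L,R}
L -> hit
D -> miss, evict M, frames {L,R,D}
K -> miss, evict L, frames {R,D,K}
Page faults: 6.

6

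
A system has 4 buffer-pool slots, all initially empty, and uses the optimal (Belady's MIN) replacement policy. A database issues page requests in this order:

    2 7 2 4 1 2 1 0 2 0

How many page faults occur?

2: miss, frames [2]
7: miss, frames [2, 7]
2: hit
4: miss, frames [2, 7, 4]
1: miss, frames [2, 7, 4, 1]
2: hit
1: hit
0: miss, evict 1, frames [2, 7, 4, 0]
2: hit
0: hit
Page faults: 5.

5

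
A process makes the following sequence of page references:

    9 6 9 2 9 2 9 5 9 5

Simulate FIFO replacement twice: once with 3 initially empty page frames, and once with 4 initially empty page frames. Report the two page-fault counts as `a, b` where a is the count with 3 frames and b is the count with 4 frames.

3 frames: F F . F . . . F F . → 5 faults.
4 frames: F F . F . . . F . . → 4 faults.
4 < 5: adding a frame reduced faults, as is typical.

5, 4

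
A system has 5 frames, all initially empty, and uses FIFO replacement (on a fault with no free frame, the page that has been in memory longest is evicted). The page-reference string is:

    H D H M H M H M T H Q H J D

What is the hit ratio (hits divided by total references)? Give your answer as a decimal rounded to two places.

0.57

H → miss, frames [H]
D → miss, frames [H, D]
H → hit
M → miss, frames [H, D, M]
H → hit
M → hit
H → hit
M → hit
T → miss, frames [H, D, M, T]
H → hit
Q → miss, frames [H, D, M, T, Q]
H → hit
J → miss, evict H, frames [D, M, T, Q, J]
D → hit
Hits: 8 of 14 references → 8/14 = 0.5714.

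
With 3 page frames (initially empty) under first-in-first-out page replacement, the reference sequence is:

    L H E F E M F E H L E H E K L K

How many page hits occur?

7

L → fault, frames [L]
H → fault, frames [L, H]
E → fault, frames [L, H, E]
F → fault, evict L, frames [H, E, F]
E → hit
M → fault, evict H, frames [E, F, M]
F → hit
E → hit
H → fault, evict E, frames [F, M, H]
L → fault, evict F, frames [M, H, L]
E → fault, evict M, frames [H, L, E]
H → hit
E → hit
K → fault, evict H, frames [L, E, K]
L → hit
K → hit
Hits: 7.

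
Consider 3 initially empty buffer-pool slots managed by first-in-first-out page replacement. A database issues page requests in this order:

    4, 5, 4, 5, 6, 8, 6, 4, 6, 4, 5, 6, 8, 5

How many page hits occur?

6

4 -> miss, frames {4}
5 -> miss, frames {4,5}
4 -> hit
5 -> hit
6 -> miss, frames {4,5,6}
8 -> miss, evict 4, frames {5,6,8}
6 -> hit
4 -> miss, evict 5, frames {6,8,4}
6 -> hit
4 -> hit
5 -> miss, evict 6, frames {8,4,5}
6 -> miss, evict 8, frames {4,5,6}
8 -> miss, evict 4, frames {5,6,8}
5 -> hit
Hits: 6.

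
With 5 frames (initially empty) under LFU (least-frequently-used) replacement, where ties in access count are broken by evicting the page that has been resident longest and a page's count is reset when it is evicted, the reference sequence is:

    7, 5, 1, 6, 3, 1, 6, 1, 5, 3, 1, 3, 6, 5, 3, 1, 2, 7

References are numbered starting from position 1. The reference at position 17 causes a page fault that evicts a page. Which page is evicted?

7

pos 1: 7 → miss, frames (7)
pos 2: 5 → miss, frames (7 5)
pos 3: 1 → miss, frames (7 5 1)
pos 4: 6 → miss, frames (7 5 1 6)
pos 5: 3 → miss, frames (7 5 1 6 3)
pos 6: 1 → hit
pos 7: 6 → hit
pos 8: 1 → hit
pos 9: 5 → hit
pos 10: 3 → hit
pos 11: 1 → hit
pos 12: 3 → hit
pos 13: 6 → hit
pos 14: 5 → hit
pos 15: 3 → hit
pos 16: 1 → hit
pos 17: 2 → miss, evict 7, frames (5 1 6 3 2)
At position 17, page 7 is evicted.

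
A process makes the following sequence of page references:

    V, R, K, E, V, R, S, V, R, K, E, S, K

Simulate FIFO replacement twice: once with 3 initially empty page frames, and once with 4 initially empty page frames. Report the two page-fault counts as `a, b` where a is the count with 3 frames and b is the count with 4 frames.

3 frames: F F F F F F F . . F F . . → 9 faults.
4 frames: F F F F . . F F F F F F . → 10 faults.
10 > 9: adding a frame increased faults — Belady's anomaly.

9, 10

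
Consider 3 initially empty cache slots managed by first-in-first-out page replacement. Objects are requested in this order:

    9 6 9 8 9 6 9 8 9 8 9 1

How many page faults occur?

9: miss, frames {9}
6: miss, frames {9,6}
9: hit
8: miss, frames {9,6,8}
9: hit
6: hit
9: hit
8: hit
9: hit
8: hit
9: hit
1: miss, evict 9, frames {6,8,1}
Page faults: 4.

4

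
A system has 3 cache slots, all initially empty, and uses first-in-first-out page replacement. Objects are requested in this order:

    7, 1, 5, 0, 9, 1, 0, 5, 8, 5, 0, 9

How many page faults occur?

7: miss, frames (7)
1: miss, frames (7 1)
5: miss, frames (7 1 5)
0: miss, evict 7, frames (1 5 0)
9: miss, evict 1, frames (5 0 9)
1: miss, evict 5, frames (0 9 1)
0: hit
5: miss, evict 0, frames (9 1 5)
8: miss, evict 9, frames (1 5 8)
5: hit
0: miss, evict 1, frames (5 8 0)
9: miss, evict 5, frames (8 0 9)
Page faults: 10.

10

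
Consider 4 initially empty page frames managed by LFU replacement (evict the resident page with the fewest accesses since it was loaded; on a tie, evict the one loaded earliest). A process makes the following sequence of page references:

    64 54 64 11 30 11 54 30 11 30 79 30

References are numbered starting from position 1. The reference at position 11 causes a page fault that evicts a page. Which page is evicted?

pos 1: 64: miss, frames [64]
pos 2: 54: miss, frames [64, 54]
pos 3: 64: hit
pos 4: 11: miss, frames [64, 54, 11]
pos 5: 30: miss, frames [64, 54, 11, 30]
pos 6: 11: hit
pos 7: 54: hit
pos 8: 30: hit
pos 9: 11: hit
pos 10: 30: hit
pos 11: 79: miss, evict 64, frames [54, 11, 30, 79]
At position 11, page 64 is evicted.

64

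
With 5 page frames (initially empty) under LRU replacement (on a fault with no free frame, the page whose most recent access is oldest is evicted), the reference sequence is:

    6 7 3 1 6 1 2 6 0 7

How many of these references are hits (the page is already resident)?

6 -> miss, frames (6)
7 -> miss, frames (6 7)
3 -> miss, frames (6 7 3)
1 -> miss, frames (6 7 3 1)
6 -> hit
1 -> hit
2 -> miss, frames (7 3 6 1 2)
6 -> hit
0 -> miss, evict 7, frames (3 1 2 6 0)
7 -> miss, evict 3, frames (1 2 6 0 7)
Hits: 3.

3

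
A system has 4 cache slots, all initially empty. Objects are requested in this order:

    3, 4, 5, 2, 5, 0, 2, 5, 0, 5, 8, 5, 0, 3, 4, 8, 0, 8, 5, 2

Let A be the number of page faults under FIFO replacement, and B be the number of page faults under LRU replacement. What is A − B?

Under FIFO: F F F F . F . . . . F . . F F . . . F F → 10 faults.
Under LRU: F F F F . F . . . . F . . F F F . . F F → 11 faults.
A − B = 10 − 11 = -1.

-1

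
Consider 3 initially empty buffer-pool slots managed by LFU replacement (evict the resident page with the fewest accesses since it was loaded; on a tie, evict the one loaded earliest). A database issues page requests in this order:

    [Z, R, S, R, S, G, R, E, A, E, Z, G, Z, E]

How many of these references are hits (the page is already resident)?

3

Z: fault, frames (Z)
R: fault, frames (Z R)
S: fault, frames (Z R S)
R: hit
S: hit
G: fault, evict Z, frames (R S G)
R: hit
E: fault, evict G, frames (R S E)
A: fault, evict E, frames (R S A)
E: fault, evict A, frames (R S E)
Z: fault, evict E, frames (R S Z)
G: fault, evict Z, frames (R S G)
Z: fault, evict G, frames (R S Z)
E: fault, evict Z, frames (R S E)
Hits: 3.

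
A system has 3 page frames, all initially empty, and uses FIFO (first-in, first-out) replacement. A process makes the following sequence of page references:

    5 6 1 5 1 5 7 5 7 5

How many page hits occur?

5 → fault, frames {5}
6 → fault, frames {5,6}
1 → fault, frames {5,6,1}
5 → hit
1 → hit
5 → hit
7 → fault, evict 5, frames {6,1,7}
5 → fault, evict 6, frames {1,7,5}
7 → hit
5 → hit
Hits: 5.

5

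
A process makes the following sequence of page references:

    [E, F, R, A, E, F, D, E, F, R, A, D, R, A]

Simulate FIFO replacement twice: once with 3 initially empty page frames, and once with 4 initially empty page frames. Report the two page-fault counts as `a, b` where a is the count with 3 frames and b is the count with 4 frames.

3 frames: F F F F F F F . . F F . . . → 9 faults.
4 frames: F F F F . . F F F F F F . . → 10 faults.
10 > 9: adding a frame increased faults — Belady's anomaly.

9, 10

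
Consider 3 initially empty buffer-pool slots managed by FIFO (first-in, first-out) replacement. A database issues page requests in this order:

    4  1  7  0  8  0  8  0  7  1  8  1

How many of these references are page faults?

6

4 -> fault, frames (4)
1 -> fault, frames (4 1)
7 -> fault, frames (4 1 7)
0 -> fault, evict 4, frames (1 7 0)
8 -> fault, evict 1, frames (7 0 8)
0 -> hit
8 -> hit
0 -> hit
7 -> hit
1 -> fault, evict 7, frames (0 8 1)
8 -> hit
1 -> hit
Page faults: 6.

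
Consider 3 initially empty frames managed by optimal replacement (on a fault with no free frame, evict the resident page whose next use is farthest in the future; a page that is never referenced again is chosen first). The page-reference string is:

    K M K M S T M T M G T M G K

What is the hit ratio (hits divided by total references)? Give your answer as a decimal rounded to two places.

K: miss, frames (K)
M: miss, frames (K M)
K: hit
M: hit
S: miss, frames (K M S)
T: miss, evict S, frames (K M T)
M: hit
T: hit
M: hit
G: miss, evict K, frames (M T G)
T: hit
M: hit
G: hit
K: miss, evict G, frames (M T K)
Hits: 8 of 14 references → 8/14 = 0.5714.

0.57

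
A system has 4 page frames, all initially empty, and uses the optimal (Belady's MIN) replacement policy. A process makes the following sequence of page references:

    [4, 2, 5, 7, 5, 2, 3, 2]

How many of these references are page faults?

5

4 -> miss, frames (4)
2 -> miss, frames (4 2)
5 -> miss, frames (4 2 5)
7 -> miss, frames (4 2 5 7)
5 -> hit
2 -> hit
3 -> miss, evict 7, frames (4 2 5 3)
2 -> hit
Page faults: 5.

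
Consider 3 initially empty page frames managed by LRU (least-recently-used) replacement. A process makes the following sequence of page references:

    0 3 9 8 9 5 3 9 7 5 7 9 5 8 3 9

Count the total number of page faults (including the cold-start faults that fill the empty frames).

11

0 -> miss, frames [0]
3 -> miss, frames [0, 3]
9 -> miss, frames [0, 3, 9]
8 -> miss, evict 0, frames [3, 9, 8]
9 -> hit
5 -> miss, evict 3, frames [8, 9, 5]
3 -> miss, evict 8, frames [9, 5, 3]
9 -> hit
7 -> miss, evict 5, frames [3, 9, 7]
5 -> miss, evict 3, frames [9, 7, 5]
7 -> hit
9 -> hit
5 -> hit
8 -> miss, evict 7, frames [9, 5, 8]
3 -> miss, evict 9, frames [5, 8, 3]
9 -> miss, evict 5, frames [8, 3, 9]
Page faults: 11.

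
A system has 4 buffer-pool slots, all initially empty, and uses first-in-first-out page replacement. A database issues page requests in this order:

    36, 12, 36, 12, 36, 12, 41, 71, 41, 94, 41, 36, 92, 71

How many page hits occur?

36 → miss, frames [36]
12 → miss, frames [36, 12]
36 → hit
12 → hit
36 → hit
12 → hit
41 → miss, frames [36, 12, 41]
71 → miss, frames [36, 12, 41, 71]
41 → hit
94 → miss, evict 36, frames [12, 41, 71, 94]
41 → hit
36 → miss, evict 12, frames [41, 71, 94, 36]
92 → miss, evict 41, frames [71, 94, 36, 92]
71 → hit
Hits: 7.

7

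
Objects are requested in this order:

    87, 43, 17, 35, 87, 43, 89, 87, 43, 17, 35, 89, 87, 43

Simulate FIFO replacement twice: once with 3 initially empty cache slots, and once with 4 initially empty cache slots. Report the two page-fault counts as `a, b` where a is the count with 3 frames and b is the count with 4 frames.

11, 12

3 frames: F F F F F F F . . F F . F F → 11 faults.
4 frames: F F F F . . F F F F F F F F → 12 faults.
12 > 11: adding a frame increased faults — Belady's anomaly.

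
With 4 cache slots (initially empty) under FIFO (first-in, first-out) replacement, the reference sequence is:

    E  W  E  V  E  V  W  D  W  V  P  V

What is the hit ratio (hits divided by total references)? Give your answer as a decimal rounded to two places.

0.58

E -> fault, frames (E)
W -> fault, frames (E W)
E -> hit
V -> fault, frames (E W V)
E -> hit
V -> hit
W -> hit
D -> fault, frames (E W V D)
W -> hit
V -> hit
P -> fault, evict E, frames (W V D P)
V -> hit
Hits: 7 of 12 references → 7/12 = 0.5833.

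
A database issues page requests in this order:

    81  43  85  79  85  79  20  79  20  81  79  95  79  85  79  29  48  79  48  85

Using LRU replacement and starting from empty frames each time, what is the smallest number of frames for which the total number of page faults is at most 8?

f=1: 20 faults
f=2: 13 faults
f=3: 11 faults
f=4: 10 faults
f=5: 8 faults
f=6: 8 faults
f=7: 8 faults
f=8: 8 faults
Smallest f with faults ≤ 8 is 5.

5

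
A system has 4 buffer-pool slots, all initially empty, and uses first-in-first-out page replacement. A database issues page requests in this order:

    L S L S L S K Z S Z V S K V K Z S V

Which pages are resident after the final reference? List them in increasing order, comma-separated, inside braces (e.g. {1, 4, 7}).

L: fault, frames {L}
S: fault, frames {L,S}
L: hit
S: hit
L: hit
S: hit
K: fault, frames {L,S,K}
Z: fault, frames {L,S,K,Z}
S: hit
Z: hit
V: fault, evict L, frames {S,K,Z,V}
S: hit
K: hit
V: hit
K: hit
Z: hit
S: hit
V: hit

{K, S, V, Z}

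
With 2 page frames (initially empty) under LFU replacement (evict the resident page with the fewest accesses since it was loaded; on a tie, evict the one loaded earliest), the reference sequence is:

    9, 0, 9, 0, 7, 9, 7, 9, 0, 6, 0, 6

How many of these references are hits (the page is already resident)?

9: fault, frames [9]
0: fault, frames [9, 0]
9: hit
0: hit
7: fault, evict 9, frames [0, 7]
9: fault, evict 7, frames [0, 9]
7: fault, evict 9, frames [0, 7]
9: fault, evict 7, frames [0, 9]
0: hit
6: fault, evict 9, frames [0, 6]
0: hit
6: hit
Hits: 5.

5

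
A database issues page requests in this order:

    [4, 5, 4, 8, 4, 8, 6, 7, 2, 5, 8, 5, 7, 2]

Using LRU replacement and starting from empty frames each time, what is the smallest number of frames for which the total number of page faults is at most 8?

f=1: 14 faults
f=2: 10 faults
f=3: 10 faults
f=4: 8 faults
f=5: 7 faults
f=6: 6 faults
Smallest f with faults ≤ 8 is 4.

4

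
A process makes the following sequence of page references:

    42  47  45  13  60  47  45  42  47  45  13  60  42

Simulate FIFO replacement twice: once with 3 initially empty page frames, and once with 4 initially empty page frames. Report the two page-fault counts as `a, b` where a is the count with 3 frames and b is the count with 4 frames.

3 frames: F F F F F F F F . . F F . → 10 faults.
4 frames: F F F F F . . F F F F F F → 11 faults.
11 > 10: adding a frame increased faults — Belady's anomaly.

10, 11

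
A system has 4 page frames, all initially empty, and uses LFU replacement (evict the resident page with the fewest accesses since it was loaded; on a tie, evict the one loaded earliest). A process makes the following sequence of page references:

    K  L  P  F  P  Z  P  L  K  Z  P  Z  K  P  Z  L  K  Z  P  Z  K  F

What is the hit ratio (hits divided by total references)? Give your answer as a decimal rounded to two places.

0.68

K: miss, frames (K)
L: miss, frames (K L)
P: miss, frames (K L P)
F: miss, frames (K L P F)
P: hit
Z: miss, evict K, frames (L P F Z)
P: hit
L: hit
K: miss, evict F, frames (L P Z K)
Z: hit
P: hit
Z: hit
K: hit
P: hit
Z: hit
L: hit
K: hit
Z: hit
P: hit
Z: hit
K: hit
F: miss, evict L, frames (P Z K F)
Hits: 15 of 22 references → 15/22 = 0.6818.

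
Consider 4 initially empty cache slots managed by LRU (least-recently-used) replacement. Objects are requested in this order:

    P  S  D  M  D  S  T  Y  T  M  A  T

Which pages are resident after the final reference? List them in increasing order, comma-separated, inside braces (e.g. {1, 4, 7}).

{A, M, T, Y}

P → miss, frames (P)
S → miss, frames (P S)
D → miss, frames (P S D)
M → miss, frames (P S D M)
D → hit
S → hit
T → miss, evict P, frames (M D S T)
Y → miss, evict M, frames (D S T Y)
T → hit
M → miss, evict D, frames (S Y T M)
A → miss, evict S, frames (Y T M A)
T → hit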